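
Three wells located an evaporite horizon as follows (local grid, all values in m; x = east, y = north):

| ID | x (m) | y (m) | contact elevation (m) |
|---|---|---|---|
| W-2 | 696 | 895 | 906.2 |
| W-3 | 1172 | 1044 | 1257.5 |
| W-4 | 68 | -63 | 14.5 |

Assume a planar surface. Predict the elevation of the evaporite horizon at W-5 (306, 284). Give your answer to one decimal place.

343.4 m

Two edge vectors: W-2→W-3 = (476, 149, 351.3), W-2→W-4 = (-628, -958, -891.7).
Normal n = (W-2→W-3) × (W-2→W-4) = (203682.1, 203832.8, -362436).
So ∂z/∂x = −n_x/n_z = 0.561981 and ∂z/∂y = −n_y/n_z = 0.562397.
Intercept c from W-2: 906.2 − 391.14 − 503.35 = 11.72.
At (306, 284): z = 172.0 + 159.7 + 11.72 = 343.4 m.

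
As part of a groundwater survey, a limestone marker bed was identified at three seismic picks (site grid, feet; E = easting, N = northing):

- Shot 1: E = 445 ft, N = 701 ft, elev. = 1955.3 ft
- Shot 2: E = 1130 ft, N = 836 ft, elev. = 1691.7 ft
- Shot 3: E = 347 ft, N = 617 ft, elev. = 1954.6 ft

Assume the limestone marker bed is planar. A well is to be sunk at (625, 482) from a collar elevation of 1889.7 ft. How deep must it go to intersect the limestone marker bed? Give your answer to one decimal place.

154.8 ft

Let the plane be z = a·E + b·N + c.
Shot 2−Shot 1: 685a + 135b = −263.6;  Shot 3−Shot 1: −98a − 84b = −0.7.
Solving gives a = −0.501848, b = 0.593823.
Then c = 1955.3 − a·445 − b·701 = 1762.35.
At (625, 482): z_contact = −313.66 + 286.22 + 1762.35 = 1734.92 ft.
Depth below ground = 1889.7 − 1734.92 = 154.8 ft.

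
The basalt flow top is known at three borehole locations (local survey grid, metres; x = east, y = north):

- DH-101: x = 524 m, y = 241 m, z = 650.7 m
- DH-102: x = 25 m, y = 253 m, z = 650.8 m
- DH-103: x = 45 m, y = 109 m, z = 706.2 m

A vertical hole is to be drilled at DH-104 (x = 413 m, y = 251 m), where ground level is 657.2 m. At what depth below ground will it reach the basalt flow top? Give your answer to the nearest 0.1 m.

9.3 m

Let the plane be z = a·x + b·y + c.
DH-102−DH-101: −499a + 12b = 0.1;  DH-103−DH-101: −479a − 132b = 55.5.
Solving gives a = −0.00948, b = −0.38604.
Then c = 650.7 − a·524 − b·241 = 748.71.
At (413, 251): z_contact = −3.92 − 96.90 + 748.71 = 647.89 m.
Depth below ground = 657.2 − 647.89 = 9.3 m.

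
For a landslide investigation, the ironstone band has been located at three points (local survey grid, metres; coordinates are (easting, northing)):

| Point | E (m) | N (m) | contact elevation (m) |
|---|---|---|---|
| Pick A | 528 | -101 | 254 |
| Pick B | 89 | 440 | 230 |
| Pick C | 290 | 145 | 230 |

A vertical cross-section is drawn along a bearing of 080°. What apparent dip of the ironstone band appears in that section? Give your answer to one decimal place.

20.6°

Two edge vectors: Pick A→Pick B = (-439, 541, -24), Pick A→Pick C = (-238, 246, -24).
Normal n = (Pick A→Pick B) × (Pick A→Pick C) = (-7080, -4824, 20764).
So ∂z/∂E = −n_x/n_z = 0.34097 and ∂z/∂N = −n_y/n_z = 0.23233.
Unit vector along 080° is (sin 80°, cos 80°) = (0.9848, 0.1736).
Slope in that direction = a·(0.9848) + b·(0.1736) = 0.37614.
Apparent dip = arctan|0.37614| = 20.6° (true dip is 22.4°, so apparent ≤ true as expected).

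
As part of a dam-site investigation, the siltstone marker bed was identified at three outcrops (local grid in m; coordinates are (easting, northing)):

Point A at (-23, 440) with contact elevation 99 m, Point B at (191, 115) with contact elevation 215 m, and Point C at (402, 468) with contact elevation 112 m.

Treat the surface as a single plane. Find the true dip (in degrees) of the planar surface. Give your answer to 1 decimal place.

18.1°

Let the plane be z = a·E + b·N + c.
Point B−Point A: 214a − 325b = 116;  Point C−Point A: 425a + 28b = 13.
Solving gives a = 0.05185, b = −0.32278.
Gradient magnitude |∇z| = √(a² + b²) = √(0.00269 + 0.10419) = 0.32692.
True dip = arctan(0.32692) = 18.1°, dipping toward N (azimuth ≈ 351°).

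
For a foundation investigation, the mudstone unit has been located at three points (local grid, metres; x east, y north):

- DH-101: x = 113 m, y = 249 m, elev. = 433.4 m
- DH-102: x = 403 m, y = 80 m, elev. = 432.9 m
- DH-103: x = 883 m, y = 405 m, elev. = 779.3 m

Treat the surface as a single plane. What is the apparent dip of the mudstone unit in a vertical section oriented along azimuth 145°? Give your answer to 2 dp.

Two edge vectors: DH-101→DH-102 = (290, -169, -0.5), DH-101→DH-103 = (770, 156, 345.9).
Normal n = (DH-101→DH-102) × (DH-101→DH-103) = (-58379.1, -100696, 175370).
So ∂z/∂x = −n_x/n_z = 0.33289 and ∂z/∂y = −n_y/n_z = 0.57419.
Unit vector along 145° is (sin 145°, cos 145°) = (0.5736, -0.8192).
Slope in that direction = a·(0.5736) + b·(-0.8192) = −0.27941.
Apparent dip = arctan|0.27941| = 15.61° (true dip is 33.6°, so apparent ≤ true as expected).

15.61°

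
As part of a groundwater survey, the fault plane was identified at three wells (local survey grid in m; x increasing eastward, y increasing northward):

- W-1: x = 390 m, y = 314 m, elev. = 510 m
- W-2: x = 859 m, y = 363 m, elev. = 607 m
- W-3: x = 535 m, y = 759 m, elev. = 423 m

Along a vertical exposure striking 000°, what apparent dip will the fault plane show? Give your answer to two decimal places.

Let the plane be z = a·x + b·y + c.
W-2−W-1: 469a + 49b = 97;  W-3−W-1: 145a + 445b = −87.
Solving gives a = 0.23526, b = −0.27216.
Unit vector along 000° is (sin 0°, cos 0°) = (0.0000, 1.0000).
Slope in that direction = a·(0.0000) + b·(1.0000) = −0.27216.
Apparent dip = arctan|0.27216| = 15.23° (true dip is 19.8°, so apparent ≤ true as expected).

15.23°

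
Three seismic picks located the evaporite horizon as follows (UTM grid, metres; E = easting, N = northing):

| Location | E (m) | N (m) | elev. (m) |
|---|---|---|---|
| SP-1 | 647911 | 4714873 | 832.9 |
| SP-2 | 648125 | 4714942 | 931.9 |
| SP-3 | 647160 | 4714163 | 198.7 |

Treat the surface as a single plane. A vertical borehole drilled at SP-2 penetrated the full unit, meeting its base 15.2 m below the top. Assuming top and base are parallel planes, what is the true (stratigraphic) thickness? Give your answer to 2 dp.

12.64 m

Let the plane be z = a·E + b·N + c.
SP-2−SP-1: 214a + 69b = 99;  SP-3−SP-1: −751a − 710b = −634.2.
Solving gives a = 0.26498, b = 0.61296.
|∇z| = √(a²+b²) = 0.66778, so dip δ = arctan(0.66778) = 33.73°.
True thickness = vertical thickness × cos δ = 15.2 × cos 33.73° = 12.64 m.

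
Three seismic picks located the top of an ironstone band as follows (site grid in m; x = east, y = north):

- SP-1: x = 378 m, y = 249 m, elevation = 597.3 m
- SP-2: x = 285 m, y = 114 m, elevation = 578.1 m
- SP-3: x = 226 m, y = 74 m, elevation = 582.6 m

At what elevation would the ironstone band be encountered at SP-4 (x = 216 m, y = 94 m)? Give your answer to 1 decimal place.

593.1 m

Two edge vectors: SP-1→SP-2 = (-93, -135, -19.2), SP-1→SP-3 = (-152, -175, -14.7).
Normal n = (SP-1→SP-2) × (SP-1→SP-3) = (-1375.5, 1551.3, -4245).
So ∂z/∂x = −n_x/n_z = −0.32403 and ∂z/∂y = −n_y/n_z = 0.36544.
Intercept c from SP-1: 597.3 + 122.48 − 90.99 = 628.79.
At (216, 94): z = −70.0 + 34.4 + 628.79 = 593.1 m.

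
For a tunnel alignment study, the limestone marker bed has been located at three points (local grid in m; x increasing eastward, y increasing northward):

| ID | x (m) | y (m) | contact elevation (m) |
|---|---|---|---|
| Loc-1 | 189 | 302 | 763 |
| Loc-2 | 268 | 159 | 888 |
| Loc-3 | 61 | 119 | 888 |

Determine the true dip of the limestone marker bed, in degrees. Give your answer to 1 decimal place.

38.8°

Two edge vectors: Loc-1→Loc-2 = (79, -143, 125), Loc-1→Loc-3 = (-128, -183, 125).
Normal n = (Loc-1→Loc-2) × (Loc-1→Loc-3) = (5000, -25875, -32761).
So ∂z/∂x = −n_x/n_z = 0.15262 and ∂z/∂y = −n_y/n_z = −0.78981.
Gradient magnitude |∇z| = √(a² + b²) = √(0.02329 + 0.62380) = 0.80442.
True dip = arctan(0.80442) = 38.8°, dipping toward N (azimuth ≈ 349°).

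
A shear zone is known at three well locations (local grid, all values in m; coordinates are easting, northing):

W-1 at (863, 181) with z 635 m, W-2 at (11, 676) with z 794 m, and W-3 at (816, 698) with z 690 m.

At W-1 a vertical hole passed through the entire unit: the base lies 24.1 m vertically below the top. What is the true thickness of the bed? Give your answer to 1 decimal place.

23.8 m

Let the plane be z = a·easting + b·northing + c.
W-2−W-1: −852a + 495b = 159;  W-3−W-1: −47a + 517b = 55.
Solving gives a = −0.13177, b = 0.09440.
|∇z| = √(a²+b²) = 0.16210, so dip δ = arctan(0.16210) = 9.21°.
True thickness = vertical thickness × cos δ = 24.1 × cos 9.21° = 23.8 m.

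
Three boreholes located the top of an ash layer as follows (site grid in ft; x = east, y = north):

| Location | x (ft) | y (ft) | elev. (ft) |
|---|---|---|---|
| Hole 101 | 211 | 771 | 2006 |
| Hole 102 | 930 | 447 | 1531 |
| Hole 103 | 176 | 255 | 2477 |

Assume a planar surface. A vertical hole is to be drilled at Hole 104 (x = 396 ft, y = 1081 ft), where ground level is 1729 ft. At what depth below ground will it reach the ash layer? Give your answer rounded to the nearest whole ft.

177 ft

Let the plane be z = a·x + b·y + c.
Hole 102−Hole 101: 719a − 324b = −475;  Hole 103−Hole 101: −35a − 516b = 471.
Solving gives a = −1.04017, b = −0.84224.
Then c = 2006 − a·211 − b·771 = 2874.84.
At (396, 1081): z_contact = −411.9 − 910.5 + 2874.84 = 1552.5 ft.
Depth below ground = 1729 − 1552.5 = 177 ft.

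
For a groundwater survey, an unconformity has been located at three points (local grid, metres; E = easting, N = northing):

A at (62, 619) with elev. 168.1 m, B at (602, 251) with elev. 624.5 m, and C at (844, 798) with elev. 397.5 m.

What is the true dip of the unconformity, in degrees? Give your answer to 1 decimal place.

Two edge vectors: A→B = (540, -368, 456.4), A→C = (782, 179, 229.4).
Normal n = (A→B) × (A→C) = (-166114.8, 233028.8, 384436).
So ∂z/∂E = −n_x/n_z = 0.43210 and ∂z/∂N = −n_y/n_z = −0.60616.
Gradient magnitude |∇z| = √(a² + b²) = √(0.18671 + 0.36743) = 0.74440.
True dip = arctan(0.74440) = 36.7°, dipping toward NW (azimuth ≈ 325°).

36.7°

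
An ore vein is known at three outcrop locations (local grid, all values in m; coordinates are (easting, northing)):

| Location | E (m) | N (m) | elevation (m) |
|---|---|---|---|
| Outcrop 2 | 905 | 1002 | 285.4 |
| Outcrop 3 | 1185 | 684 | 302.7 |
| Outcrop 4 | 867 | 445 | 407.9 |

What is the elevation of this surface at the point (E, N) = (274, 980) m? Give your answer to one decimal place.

Two edge vectors: Outcrop 2→Outcrop 3 = (280, -318, 17.3), Outcrop 2→Outcrop 4 = (-38, -557, 122.5).
Normal n = (Outcrop 2→Outcrop 3) × (Outcrop 2→Outcrop 4) = (-29318.9, -34957.4, -168044).
So ∂z/∂E = −n_x/n_z = −0.174472 and ∂z/∂N = −n_y/n_z = −0.208025.
Intercept c from Outcrop 2: 285.4 + 157.90 + 208.44 = 651.74.
At (274, 980): z = −47.8 − 203.9 + 651.74 = 400.1 m.

400.1 m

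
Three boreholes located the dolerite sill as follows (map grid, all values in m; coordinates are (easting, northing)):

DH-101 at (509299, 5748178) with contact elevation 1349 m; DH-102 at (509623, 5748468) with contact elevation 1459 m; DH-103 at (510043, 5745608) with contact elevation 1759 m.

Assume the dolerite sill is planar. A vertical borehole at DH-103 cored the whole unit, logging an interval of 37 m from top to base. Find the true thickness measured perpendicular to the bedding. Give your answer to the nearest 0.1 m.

34.5 m

Two edge vectors: DH-101→DH-102 = (324, 290, 110), DH-101→DH-103 = (744, -2570, 410).
Normal n = (DH-101→DH-102) × (DH-101→DH-103) = (401600, -51000, -1048440).
So ∂z/∂E = −n_x/n_z = 0.38305 and ∂z/∂N = −n_y/n_z = −0.04864.
|∇z| = √(a²+b²) = 0.38612, so dip δ = arctan(0.38612) = 21.11°.
True thickness = vertical thickness × cos δ = 37 × cos 21.11° = 34.5 m.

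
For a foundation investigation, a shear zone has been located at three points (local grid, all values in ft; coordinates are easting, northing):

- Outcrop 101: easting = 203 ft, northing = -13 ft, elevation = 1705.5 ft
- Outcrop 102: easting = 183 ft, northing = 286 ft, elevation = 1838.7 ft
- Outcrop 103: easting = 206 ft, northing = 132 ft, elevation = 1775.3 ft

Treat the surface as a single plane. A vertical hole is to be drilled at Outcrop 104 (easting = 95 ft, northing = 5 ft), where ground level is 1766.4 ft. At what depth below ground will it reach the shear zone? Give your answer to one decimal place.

96.7 ft

Let the plane be z = a·easting + b·northing + c.
Outcrop 102−Outcrop 101: −20a + 299b = 133.2;  Outcrop 103−Outcrop 101: 3a + 145b = 69.8.
Solving gives a = 0.40985, b = 0.47290.
Then c = 1705.5 − a·203 − b·-13 = 1628.45.
At (95, 5): z_contact = 38.94 + 2.36 + 1628.45 = 1669.75 ft.
Depth below ground = 1766.4 − 1669.75 = 96.7 ft.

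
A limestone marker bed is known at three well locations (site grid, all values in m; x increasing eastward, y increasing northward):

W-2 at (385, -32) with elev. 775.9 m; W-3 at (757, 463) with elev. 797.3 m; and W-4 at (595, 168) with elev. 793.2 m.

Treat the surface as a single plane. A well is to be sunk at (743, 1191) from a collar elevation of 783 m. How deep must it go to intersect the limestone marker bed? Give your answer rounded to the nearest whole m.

Two edge vectors: W-2→W-3 = (372, 495, 21.4), W-2→W-4 = (210, 200, 17.3).
Normal n = (W-2→W-3) × (W-2→W-4) = (4283.5, -1941.6, -29550).
So ∂z/∂x = −n_x/n_z = 0.14496 and ∂z/∂y = −n_y/n_z = −0.06571.
Intercept c from W-2: 775.9 − 55.81 − 2.10 = 717.99.
At (743, 1191): z_contact = 107.7 − 78.3 + 717.99 = 747.4 m.
Depth below ground = 783 − 747.4 = 36 m.

36 m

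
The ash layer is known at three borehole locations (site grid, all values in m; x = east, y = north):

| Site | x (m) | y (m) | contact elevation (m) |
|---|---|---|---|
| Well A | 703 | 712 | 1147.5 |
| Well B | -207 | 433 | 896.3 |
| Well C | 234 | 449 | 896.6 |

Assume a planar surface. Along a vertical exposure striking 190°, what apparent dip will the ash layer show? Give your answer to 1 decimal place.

Let the plane be z = a·x + b·y + c.
Well B−Well A: −910a − 279b = −251.2;  Well C−Well A: −469a − 263b = −250.9.
Solving gives a = −0.03628, b = 1.01869.
Unit vector along 190° is (sin 190°, cos 190°) = (-0.1736, -0.9848).
Slope in that direction = a·(-0.1736) + b·(-0.9848) = −0.99691.
Apparent dip = arctan|0.99691| = 44.9° (true dip is 45.5°, so apparent ≤ true as expected).

44.9°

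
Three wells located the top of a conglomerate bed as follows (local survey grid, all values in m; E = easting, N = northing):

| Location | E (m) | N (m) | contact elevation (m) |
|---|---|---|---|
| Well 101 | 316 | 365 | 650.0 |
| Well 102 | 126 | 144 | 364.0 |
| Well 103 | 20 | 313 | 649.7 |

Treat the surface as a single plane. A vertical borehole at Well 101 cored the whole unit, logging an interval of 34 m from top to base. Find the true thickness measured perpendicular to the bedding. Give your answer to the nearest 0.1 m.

Two edge vectors: Well 101→Well 102 = (-190, -221, -286), Well 101→Well 103 = (-296, -52, -0.3).
Normal n = (Well 101→Well 102) × (Well 101→Well 103) = (-14805.7, 84599, -55536).
So ∂z/∂E = −n_x/n_z = −0.26660 and ∂z/∂N = −n_y/n_z = 1.52332.
|∇z| = √(a²+b²) = 1.54647, so dip δ = arctan(1.54647) = 57.11°.
True thickness = vertical thickness × cos δ = 34 × cos 57.11° = 18.5 m.

18.5 m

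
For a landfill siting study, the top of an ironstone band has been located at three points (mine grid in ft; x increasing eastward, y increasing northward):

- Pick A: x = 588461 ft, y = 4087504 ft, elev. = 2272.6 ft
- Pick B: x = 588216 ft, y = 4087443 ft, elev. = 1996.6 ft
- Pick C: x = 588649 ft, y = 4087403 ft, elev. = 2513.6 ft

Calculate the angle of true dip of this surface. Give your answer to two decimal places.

Two edge vectors: Pick A→Pick B = (-245, -61, -276), Pick A→Pick C = (188, -101, 241).
Normal n = (Pick A→Pick B) × (Pick A→Pick C) = (-42577, 7157, 36213).
So ∂z/∂x = −n_x/n_z = 1.17574 and ∂z/∂y = −n_y/n_z = −0.19764.
Gradient magnitude |∇z| = √(a² + b²) = √(1.38236 + 0.03906) = 1.19223.
True dip = arctan(1.19223) = 50.01°, dipping toward W (azimuth ≈ 280°).

50.01°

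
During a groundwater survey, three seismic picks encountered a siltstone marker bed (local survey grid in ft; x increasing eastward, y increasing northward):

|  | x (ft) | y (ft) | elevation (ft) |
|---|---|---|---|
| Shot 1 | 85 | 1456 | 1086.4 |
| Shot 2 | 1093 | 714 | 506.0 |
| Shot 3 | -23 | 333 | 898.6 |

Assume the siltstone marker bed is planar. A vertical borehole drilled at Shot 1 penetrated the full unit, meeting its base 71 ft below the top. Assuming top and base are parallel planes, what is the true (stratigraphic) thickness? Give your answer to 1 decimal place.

64.2 ft

Let the plane be z = a·x + b·y + c.
Shot 2−Shot 1: 1008a − 742b = −580.4;  Shot 3−Shot 1: −108a − 1123b = −187.8.
Solving gives a = −0.42276, b = 0.20789.
|∇z| = √(a²+b²) = 0.47111, so dip δ = arctan(0.47111) = 25.23°.
True thickness = vertical thickness × cos δ = 71 × cos 25.23° = 64.2 ft.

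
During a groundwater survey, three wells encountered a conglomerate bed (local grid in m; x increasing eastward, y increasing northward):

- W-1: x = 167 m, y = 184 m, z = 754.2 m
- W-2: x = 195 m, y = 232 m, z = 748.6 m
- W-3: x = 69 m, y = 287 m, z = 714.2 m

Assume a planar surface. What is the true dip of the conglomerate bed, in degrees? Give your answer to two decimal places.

Two edge vectors: W-1→W-2 = (28, 48, -5.6), W-1→W-3 = (-98, 103, -40).
Normal n = (W-1→W-2) × (W-1→W-3) = (-1343.2, 1668.8, 7588).
So ∂z/∂x = −n_x/n_z = 0.17702 and ∂z/∂y = −n_y/n_z = −0.21993.
Gradient magnitude |∇z| = √(a² + b²) = √(0.03133 + 0.04837) = 0.28232.
True dip = arctan(0.28232) = 15.77°, dipping toward NW (azimuth ≈ 321°).

15.77°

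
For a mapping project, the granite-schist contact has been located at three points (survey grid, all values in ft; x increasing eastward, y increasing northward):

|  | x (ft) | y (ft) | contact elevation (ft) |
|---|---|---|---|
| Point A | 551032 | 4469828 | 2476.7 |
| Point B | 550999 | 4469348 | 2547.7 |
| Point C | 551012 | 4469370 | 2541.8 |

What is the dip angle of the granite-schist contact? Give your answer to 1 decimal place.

14.9°

Two edge vectors: Point A→Point B = (-33, -480, 71), Point A→Point C = (-20, -458, 65.1).
Normal n = (Point A→Point B) × (Point A→Point C) = (1270, 728.3, 5514).
So ∂z/∂x = −n_x/n_z = −0.23032 and ∂z/∂y = −n_y/n_z = −0.13208.
Gradient magnitude |∇z| = √(a² + b²) = √(0.05305 + 0.01745) = 0.26551.
True dip = arctan(0.26551) = 14.9°, dipping toward ENE (azimuth ≈ 060°).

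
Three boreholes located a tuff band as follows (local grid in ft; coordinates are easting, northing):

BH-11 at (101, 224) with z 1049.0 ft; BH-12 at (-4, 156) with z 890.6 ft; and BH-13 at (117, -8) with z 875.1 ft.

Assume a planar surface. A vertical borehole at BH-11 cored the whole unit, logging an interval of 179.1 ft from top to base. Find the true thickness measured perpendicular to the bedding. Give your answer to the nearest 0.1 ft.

110.5 ft

Two edge vectors: BH-11→BH-12 = (-105, -68, -158.4), BH-11→BH-13 = (16, -232, -173.9).
Normal n = (BH-11→BH-12) × (BH-11→BH-13) = (-24923.6, -20793.9, 25448).
So ∂z/∂easting = −n_x/n_z = 0.97939 and ∂z/∂northing = −n_y/n_z = 0.81711.
|∇z| = √(a²+b²) = 1.27549, so dip δ = arctan(1.27549) = 51.90°.
True thickness = vertical thickness × cos δ = 179.1 × cos 51.90° = 110.5 ft.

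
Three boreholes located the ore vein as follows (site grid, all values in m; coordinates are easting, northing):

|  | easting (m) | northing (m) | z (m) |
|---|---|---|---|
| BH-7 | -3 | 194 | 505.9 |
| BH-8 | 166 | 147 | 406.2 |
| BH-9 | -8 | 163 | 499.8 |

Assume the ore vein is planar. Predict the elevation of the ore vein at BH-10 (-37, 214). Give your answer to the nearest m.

Two edge vectors: BH-7→BH-8 = (169, -47, -99.7), BH-7→BH-9 = (-5, -31, -6.1).
Normal n = (BH-7→BH-8) × (BH-7→BH-9) = (-2804, 1529.4, -5474).
So ∂z/∂easting = −n_x/n_z = −0.51224 and ∂z/∂northing = −n_y/n_z = 0.27939.
Intercept c from BH-7: 505.9 − 1.54 − 54.20 = 450.16.
At (-37, 214): z = 19.0 + 59.8 + 450.16 = 528.9 m.

529 m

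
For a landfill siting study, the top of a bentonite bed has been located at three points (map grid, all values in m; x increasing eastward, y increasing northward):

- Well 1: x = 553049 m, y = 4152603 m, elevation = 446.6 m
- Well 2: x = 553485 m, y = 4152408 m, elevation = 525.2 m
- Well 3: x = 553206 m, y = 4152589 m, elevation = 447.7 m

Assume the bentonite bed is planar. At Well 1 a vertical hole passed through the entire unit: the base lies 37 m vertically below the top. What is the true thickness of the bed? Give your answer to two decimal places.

Two edge vectors: Well 1→Well 2 = (436, -195, 78.6), Well 1→Well 3 = (157, -14, 1.1).
Normal n = (Well 1→Well 2) × (Well 1→Well 3) = (885.9, 11860.6, 24511).
So ∂z/∂x = −n_x/n_z = −0.03614 and ∂z/∂y = −n_y/n_z = −0.48389.
|∇z| = √(a²+b²) = 0.48524, so dip δ = arctan(0.48524) = 25.88°.
True thickness = vertical thickness × cos δ = 37 × cos 25.88° = 33.29 m.

33.29 m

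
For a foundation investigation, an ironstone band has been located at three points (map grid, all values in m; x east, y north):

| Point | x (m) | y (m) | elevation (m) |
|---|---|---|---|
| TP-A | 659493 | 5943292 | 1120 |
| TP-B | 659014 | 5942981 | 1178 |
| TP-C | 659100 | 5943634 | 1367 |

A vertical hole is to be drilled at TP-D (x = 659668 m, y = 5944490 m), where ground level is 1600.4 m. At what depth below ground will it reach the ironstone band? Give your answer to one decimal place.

Two edge vectors: TP-A→TP-B = (-479, -311, 58), TP-A→TP-C = (-393, 342, 247).
Normal n = (TP-A→TP-B) × (TP-A→TP-C) = (-96653, 95519, -286041).
So ∂z/∂x = −n_x/n_z = −0.337899112 and ∂z/∂y = −n_y/n_z = 0.333934646.
Intercept c from TP-A: 1120 + 222842.10 − 1984671.11 = −1760709.01.
At (659668, 5944490): z_contact = −222901.23 + 1985071.16 − 1760709.01 = 1460.92 m.
Depth below ground = 1600.4 − 1460.92 = 139.5 m.

139.5 m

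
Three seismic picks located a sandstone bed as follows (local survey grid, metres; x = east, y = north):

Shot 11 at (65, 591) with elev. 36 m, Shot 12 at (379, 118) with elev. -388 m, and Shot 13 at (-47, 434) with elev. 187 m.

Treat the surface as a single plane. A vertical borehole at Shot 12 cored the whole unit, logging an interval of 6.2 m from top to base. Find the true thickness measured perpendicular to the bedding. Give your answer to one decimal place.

Two edge vectors: Shot 11→Shot 12 = (314, -473, -424), Shot 11→Shot 13 = (-112, -157, 151).
Normal n = (Shot 11→Shot 12) × (Shot 11→Shot 13) = (-137991, 74, -102274).
So ∂z/∂x = −n_x/n_z = −1.34923 and ∂z/∂y = −n_y/n_z = 0.00072.
|∇z| = √(a²+b²) = 1.34923, so dip δ = arctan(1.34923) = 53.46°.
True thickness = vertical thickness × cos δ = 6.2 × cos 53.46° = 3.7 m.

3.7 m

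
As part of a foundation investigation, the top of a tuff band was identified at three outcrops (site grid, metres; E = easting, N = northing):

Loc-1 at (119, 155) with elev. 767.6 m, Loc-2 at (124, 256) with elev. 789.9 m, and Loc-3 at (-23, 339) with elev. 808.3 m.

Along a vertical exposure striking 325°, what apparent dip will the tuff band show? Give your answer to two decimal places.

Let the plane be z = a·E + b·N + c.
Loc-2−Loc-1: 5a + 101b = 22.3;  Loc-3−Loc-1: −142a + 184b = 40.7.
Solving gives a = −0.00049, b = 0.22082.
Unit vector along 325° is (sin 325°, cos 325°) = (-0.5736, 0.8192).
Slope in that direction = a·(-0.5736) + b·(0.8192) = 0.18116.
Apparent dip = arctan|0.18116| = 10.27° (true dip is 12.5°, so apparent ≤ true as expected).

10.27°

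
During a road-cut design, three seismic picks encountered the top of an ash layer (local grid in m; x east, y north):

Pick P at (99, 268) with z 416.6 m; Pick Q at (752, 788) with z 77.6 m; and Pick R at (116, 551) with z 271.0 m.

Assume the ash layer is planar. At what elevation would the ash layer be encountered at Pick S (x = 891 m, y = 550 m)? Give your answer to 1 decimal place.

Let the plane be z = a·x + b·y + c.
Pick Q−Pick P: 653a + 520b = −339;  Pick R−Pick P: 17a + 283b = −145.6.
Solving gives a = −0.11494, b = −0.50758.
Then c = 416.6 − a·99 − b·268 = 564.01.
At (891, 550): z = −102.4 − 279.2 + 564.01 = 182.4 m.

182.4 m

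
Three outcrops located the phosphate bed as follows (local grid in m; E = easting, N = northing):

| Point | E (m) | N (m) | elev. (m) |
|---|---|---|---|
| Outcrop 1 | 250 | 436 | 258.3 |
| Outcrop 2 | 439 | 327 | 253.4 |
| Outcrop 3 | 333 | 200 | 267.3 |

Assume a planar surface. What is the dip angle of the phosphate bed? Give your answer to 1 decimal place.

Let the plane be z = a·E + b·N + c.
Outcrop 2−Outcrop 1: 189a − 109b = −4.9;  Outcrop 3−Outcrop 1: 83a − 236b = 9.
Solving gives a = −0.06011, b = −0.05928.
Gradient magnitude |∇z| = √(a² + b²) = √(0.00361 + 0.00351) = 0.08442.
True dip = arctan(0.08442) = 4.8°, dipping toward NE (azimuth ≈ 045°).

4.8°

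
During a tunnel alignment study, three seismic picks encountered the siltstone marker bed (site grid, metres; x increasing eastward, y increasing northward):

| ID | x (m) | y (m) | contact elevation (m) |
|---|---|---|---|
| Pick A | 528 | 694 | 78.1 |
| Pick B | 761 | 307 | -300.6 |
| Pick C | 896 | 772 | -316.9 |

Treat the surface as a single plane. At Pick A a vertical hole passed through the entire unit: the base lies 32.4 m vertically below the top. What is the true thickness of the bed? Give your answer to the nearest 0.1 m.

21.0 m

Let the plane be z = a·x + b·y + c.
Pick B−Pick A: 233a − 387b = −378.7;  Pick C−Pick A: 368a + 78b = −395.
Solving gives a = −1.13583, b = 0.29470.
|∇z| = √(a²+b²) = 1.17344, so dip δ = arctan(1.17344) = 49.56°.
True thickness = vertical thickness × cos δ = 32.4 × cos 49.56° = 21.0 m.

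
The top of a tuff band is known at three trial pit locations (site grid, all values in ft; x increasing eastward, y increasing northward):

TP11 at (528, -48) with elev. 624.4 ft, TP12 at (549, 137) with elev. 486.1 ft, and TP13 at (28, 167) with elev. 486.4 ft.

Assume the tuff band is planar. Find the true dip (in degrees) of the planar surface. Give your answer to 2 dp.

Two edge vectors: TP11→TP12 = (21, 185, -138.3), TP11→TP13 = (-500, 215, -138).
Normal n = (TP11→TP12) × (TP11→TP13) = (4204.5, 72048, 97015).
So ∂z/∂x = −n_x/n_z = −0.04334 and ∂z/∂y = −n_y/n_z = −0.74265.
Gradient magnitude |∇z| = √(a² + b²) = √(0.00188 + 0.55153) = 0.74391.
True dip = arctan(0.74391) = 36.65°, dipping toward N (azimuth ≈ 003°).

36.65°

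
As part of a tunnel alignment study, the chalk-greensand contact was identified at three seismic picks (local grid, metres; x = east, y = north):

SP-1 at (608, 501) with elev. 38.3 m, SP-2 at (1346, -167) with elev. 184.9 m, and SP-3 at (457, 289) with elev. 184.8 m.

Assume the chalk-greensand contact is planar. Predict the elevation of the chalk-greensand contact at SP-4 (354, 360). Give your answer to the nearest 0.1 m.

175.6 m

Two edge vectors: SP-1→SP-2 = (738, -668, 146.6), SP-1→SP-3 = (-151, -212, 146.5).
Normal n = (SP-1→SP-2) × (SP-1→SP-3) = (-66782.8, -130253.6, -257324).
So ∂z/∂x = −n_x/n_z = −0.259528 and ∂z/∂y = −n_y/n_z = −0.506185.
Intercept c from SP-1: 38.3 + 157.79 + 253.60 = 449.69.
At (354, 360): z = −91.9 − 182.2 + 449.69 = 175.6 m.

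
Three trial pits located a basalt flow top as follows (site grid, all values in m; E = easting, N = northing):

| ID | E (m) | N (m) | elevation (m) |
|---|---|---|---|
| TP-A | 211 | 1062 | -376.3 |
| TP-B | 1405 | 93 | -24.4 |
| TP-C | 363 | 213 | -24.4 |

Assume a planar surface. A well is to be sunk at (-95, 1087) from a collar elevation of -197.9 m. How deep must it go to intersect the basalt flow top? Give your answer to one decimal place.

174.1 m

Let the plane be z = a·E + b·N + c.
TP-B−TP-A: 1194a − 969b = 351.9;  TP-C−TP-A: 152a − 849b = 351.9.
Solving gives a = −0.048739, b = −0.423214.
Then c = -376.3 − a·211 − b·1062 = 83.44.
At (-95, 1087): z_contact = 4.63 − 460.03 + 83.44 = -371.97 m.
Depth below ground = -197.9 − (-371.97) = 174.1 m.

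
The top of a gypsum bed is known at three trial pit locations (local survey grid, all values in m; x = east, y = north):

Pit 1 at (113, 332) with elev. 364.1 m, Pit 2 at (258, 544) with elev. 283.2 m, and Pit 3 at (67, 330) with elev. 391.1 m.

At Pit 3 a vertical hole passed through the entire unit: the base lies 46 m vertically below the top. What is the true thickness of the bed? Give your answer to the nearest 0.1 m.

Two edge vectors: Pit 1→Pit 2 = (145, 212, -80.9), Pit 1→Pit 3 = (-46, -2, 27).
Normal n = (Pit 1→Pit 2) × (Pit 1→Pit 3) = (5562.2, -193.6, 9462).
So ∂z/∂x = −n_x/n_z = −0.58785 and ∂z/∂y = −n_y/n_z = 0.02046.
|∇z| = √(a²+b²) = 0.58820, so dip δ = arctan(0.58820) = 30.46°.
True thickness = vertical thickness × cos δ = 46 × cos 30.46° = 39.6 m.

39.6 m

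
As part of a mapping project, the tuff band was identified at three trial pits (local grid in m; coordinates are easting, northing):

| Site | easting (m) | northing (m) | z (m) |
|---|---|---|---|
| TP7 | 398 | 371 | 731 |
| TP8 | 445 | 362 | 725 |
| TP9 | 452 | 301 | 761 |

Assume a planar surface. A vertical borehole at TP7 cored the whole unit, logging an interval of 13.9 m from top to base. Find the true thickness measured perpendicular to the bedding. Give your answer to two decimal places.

11.57 m

Let the plane be z = a·easting + b·northing + c.
TP8−TP7: 47a − 9b = −6;  TP9−TP7: 54a − 70b = 30.
Solving gives a = −0.24608, b = −0.61840.
|∇z| = √(a²+b²) = 0.66556, so dip δ = arctan(0.66556) = 33.65°.
True thickness = vertical thickness × cos δ = 13.9 × cos 33.65° = 11.57 m.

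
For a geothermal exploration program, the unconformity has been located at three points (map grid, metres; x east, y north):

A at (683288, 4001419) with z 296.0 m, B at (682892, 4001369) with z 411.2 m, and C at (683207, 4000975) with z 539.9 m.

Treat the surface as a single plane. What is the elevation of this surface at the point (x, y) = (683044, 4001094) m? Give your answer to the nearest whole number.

516 m

Two edge vectors: A→B = (-396, -50, 115.2), A→C = (-81, -444, 243.9).
Normal n = (A→B) × (A→C) = (38953.8, 87253.2, 171774).
So ∂z/∂x = −n_x/n_z = −0.22677355 and ∂z/∂y = −n_y/n_z = −0.50795347.
Intercept c from A: 296 + 154951.65 + 2032534.68 = 2187782.33.
At (683044, 4001094): z = −154896.3 − 2032369.6 + 2187782.33 = 516.4 m.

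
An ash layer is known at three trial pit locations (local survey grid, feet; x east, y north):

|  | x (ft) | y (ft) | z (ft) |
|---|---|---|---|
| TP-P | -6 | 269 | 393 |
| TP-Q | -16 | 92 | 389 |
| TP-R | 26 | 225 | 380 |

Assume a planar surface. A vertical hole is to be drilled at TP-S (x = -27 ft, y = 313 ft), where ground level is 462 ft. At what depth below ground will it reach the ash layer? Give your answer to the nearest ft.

60 ft

Let the plane be z = a·x + b·y + c.
TP-Q−TP-P: −10a − 177b = −4;  TP-R−TP-P: 32a − 44b = −13.
Solving gives a = −0.34813, b = 0.04227.
Then c = 393 − a·-6 − b·269 = 379.54.
At (-27, 313): z_contact = 9.4 + 13.2 + 379.54 = 402.2 ft.
Depth below ground = 462 − 402.2 = 60 ft.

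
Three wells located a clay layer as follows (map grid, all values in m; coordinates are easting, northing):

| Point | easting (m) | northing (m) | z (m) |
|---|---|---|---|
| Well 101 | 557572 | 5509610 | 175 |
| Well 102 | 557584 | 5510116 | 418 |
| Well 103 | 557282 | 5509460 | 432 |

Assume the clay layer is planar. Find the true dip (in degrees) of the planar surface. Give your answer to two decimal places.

51.47°

Let the plane be z = a·easting + b·northing + c.
Well 102−Well 101: 12a + 506b = 243;  Well 103−Well 101: −290a − 150b = 257.
Solving gives a = −1.14870, b = 0.50748.
Gradient magnitude |∇z| = √(a² + b²) = √(1.31950 + 0.25753) = 1.25580.
True dip = arctan(1.25580) = 51.47°, dipping toward ESE (azimuth ≈ 114°).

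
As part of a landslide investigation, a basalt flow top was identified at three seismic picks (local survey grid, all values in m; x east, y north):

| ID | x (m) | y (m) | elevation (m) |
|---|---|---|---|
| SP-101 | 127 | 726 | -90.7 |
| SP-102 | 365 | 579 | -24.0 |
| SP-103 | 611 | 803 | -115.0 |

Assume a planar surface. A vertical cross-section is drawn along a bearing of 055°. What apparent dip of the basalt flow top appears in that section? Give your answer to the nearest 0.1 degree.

12.9°

Let the plane be z = a·x + b·y + c.
SP-102−SP-101: 238a − 147b = 66.7;  SP-103−SP-101: 484a + 77b = −24.3.
Solving gives a = 0.01748, b = −0.42544.
Unit vector along 055° is (sin 55°, cos 55°) = (0.8192, 0.5736).
Slope in that direction = a·(0.8192) + b·(0.5736) = −0.22971.
Apparent dip = arctan|0.22971| = 12.9° (true dip is 23.1°, so apparent ≤ true as expected).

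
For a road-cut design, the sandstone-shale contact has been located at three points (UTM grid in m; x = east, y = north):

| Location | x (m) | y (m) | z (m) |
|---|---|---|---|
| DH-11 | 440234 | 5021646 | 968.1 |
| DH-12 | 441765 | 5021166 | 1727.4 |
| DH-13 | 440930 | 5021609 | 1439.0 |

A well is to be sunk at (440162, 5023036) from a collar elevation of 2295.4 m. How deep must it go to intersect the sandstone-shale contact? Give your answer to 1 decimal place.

Let the plane be z = a·x + b·y + c.
DH-12−DH-11: 1531a − 480b = 759.3;  DH-13−DH-11: 696a − 37b = 470.9.
Solving gives a = 0.713461989, b = 0.693771469.
Then c = 968.1 − a·440234 − b·5021646 = −3796996.85.
At (440162, 5023036): z_contact = 314038.86 + 3484839.07 − 3796996.85 = 1881.07 m.
Depth below ground = 2295.4 − 1881.07 = 414.3 m.

414.3 m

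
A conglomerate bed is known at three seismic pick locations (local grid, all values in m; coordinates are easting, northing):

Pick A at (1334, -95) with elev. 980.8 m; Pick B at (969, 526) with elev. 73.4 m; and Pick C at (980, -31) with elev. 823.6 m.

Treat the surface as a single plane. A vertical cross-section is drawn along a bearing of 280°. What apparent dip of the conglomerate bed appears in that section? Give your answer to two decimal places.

23.34°

Let the plane be z = a·easting + b·northing + c.
Pick B−Pick A: −365a + 621b = −907.4;  Pick C−Pick A: −354a + 64b = −157.2.
Solving gives a = 0.20129, b = −1.34288.
Unit vector along 280° is (sin 280°, cos 280°) = (-0.9848, 0.1736).
Slope in that direction = a·(-0.9848) + b·(0.1736) = −0.43142.
Apparent dip = arctan|0.43142| = 23.34° (true dip is 53.6°, so apparent ≤ true as expected).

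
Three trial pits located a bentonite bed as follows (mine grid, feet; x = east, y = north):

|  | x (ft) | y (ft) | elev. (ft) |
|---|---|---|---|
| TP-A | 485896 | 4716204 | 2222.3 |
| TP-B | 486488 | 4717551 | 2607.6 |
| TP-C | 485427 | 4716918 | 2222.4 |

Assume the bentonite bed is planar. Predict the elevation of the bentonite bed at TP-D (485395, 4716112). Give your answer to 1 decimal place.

2075.9 ft

Let the plane be z = a·x + b·y + c.
TP-B−TP-A: 592a + 1347b = 385.3;  TP-C−TP-A: −469a + 714b = 0.1.
Solving gives a = 0.260775243, b = 0.171433598.
Then c = 2222.3 − a·485896 − b·4716204 = −933003.17.
At (485395, 4716112): z = 126579.0 + 808500.0 − 933003.17 = 2075.9 ft.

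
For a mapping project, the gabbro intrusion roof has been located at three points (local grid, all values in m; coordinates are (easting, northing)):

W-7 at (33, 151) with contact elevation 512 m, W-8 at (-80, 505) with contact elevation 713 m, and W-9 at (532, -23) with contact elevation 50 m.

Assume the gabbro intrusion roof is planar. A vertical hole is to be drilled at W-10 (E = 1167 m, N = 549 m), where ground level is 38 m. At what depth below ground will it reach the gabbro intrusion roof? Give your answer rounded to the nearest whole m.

Two edge vectors: W-7→W-8 = (-113, 354, 201), W-7→W-9 = (499, -174, -462).
Normal n = (W-7→W-8) × (W-7→W-9) = (-128574, 48093, -156984).
So ∂z/∂E = −n_x/n_z = −0.81903 and ∂z/∂N = −n_y/n_z = 0.30636.
Intercept c from W-7: 512 + 27.03 − 46.26 = 492.77.
At (1167, 549): z_contact = −955.8 + 168.2 + 492.77 = -294.8 m.
Depth below ground = 38 − (-294.8) = 333 m.

333 m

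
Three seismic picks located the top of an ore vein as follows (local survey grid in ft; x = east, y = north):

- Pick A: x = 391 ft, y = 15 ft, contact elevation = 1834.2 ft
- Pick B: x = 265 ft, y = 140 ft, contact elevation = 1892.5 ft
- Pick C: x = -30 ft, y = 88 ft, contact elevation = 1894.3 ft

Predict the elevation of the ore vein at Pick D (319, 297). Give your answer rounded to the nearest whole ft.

Let the plane be z = a·x + b·y + c.
Pick B−Pick A: −126a + 125b = 58.3;  Pick C−Pick A: −421a + 73b = 60.1.
Solving gives a = −0.07499, b = 0.39081.
Then c = 1834.2 − a·391 − b·15 = 1857.66.
At (319, 297): z = −23.9 + 116.1 + 1857.66 = 1949.8 ft.

1950 ft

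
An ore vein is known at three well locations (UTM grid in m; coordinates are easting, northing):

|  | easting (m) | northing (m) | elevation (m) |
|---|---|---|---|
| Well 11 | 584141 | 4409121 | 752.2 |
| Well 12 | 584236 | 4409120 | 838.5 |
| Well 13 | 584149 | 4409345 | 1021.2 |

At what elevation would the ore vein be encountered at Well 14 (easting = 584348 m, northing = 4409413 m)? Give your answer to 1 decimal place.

1283.8 m

Let the plane be z = a·easting + b·northing + c.
Well 12−Well 11: 95a − 1b = 86.3;  Well 13−Well 11: 8a + 224b = 269.
Solving gives a = 0.920715896, b = 1.168010147.
Then c = 752.2 − a·584141 − b·4409121 = −5686973.77.
At (584348, 4409413): z = 538018.5 + 5150239.1 − 5686973.77 = 1283.8 m.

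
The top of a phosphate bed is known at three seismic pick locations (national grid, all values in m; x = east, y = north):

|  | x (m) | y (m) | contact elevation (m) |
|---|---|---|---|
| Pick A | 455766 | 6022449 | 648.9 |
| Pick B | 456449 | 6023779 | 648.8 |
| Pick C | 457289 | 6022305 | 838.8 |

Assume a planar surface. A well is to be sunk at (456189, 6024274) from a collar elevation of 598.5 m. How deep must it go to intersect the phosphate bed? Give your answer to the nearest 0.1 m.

Two edge vectors: Pick A→Pick B = (683, 1330, -0.1), Pick A→Pick C = (1523, -144, 189.9).
Normal n = (Pick A→Pick B) × (Pick A→Pick C) = (252552.6, -129854, -2123942).
So ∂z/∂x = −n_x/n_z = 0.118907484 and ∂z/∂y = −n_y/n_z = −0.061138204.
Intercept c from Pick A: 648.9 − 54193.99 + 368201.72 = 314656.63.
At (456189, 6024274): z_contact = 54244.29 − 368313.29 + 314656.63 = 587.62 m.
Depth below ground = 598.5 − 587.62 = 10.9 m.

10.9 m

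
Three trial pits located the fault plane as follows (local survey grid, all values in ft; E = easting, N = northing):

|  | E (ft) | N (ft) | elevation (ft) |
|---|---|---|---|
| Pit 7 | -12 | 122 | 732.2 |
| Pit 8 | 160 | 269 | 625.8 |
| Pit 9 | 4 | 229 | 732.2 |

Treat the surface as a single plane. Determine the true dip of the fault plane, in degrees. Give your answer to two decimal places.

35.65°

Two edge vectors: Pit 7→Pit 8 = (172, 147, -106.4), Pit 7→Pit 9 = (16, 107, 0).
Normal n = (Pit 7→Pit 8) × (Pit 7→Pit 9) = (11384.8, -1702.4, 16052).
So ∂z/∂E = −n_x/n_z = −0.70924 and ∂z/∂N = −n_y/n_z = 0.10606.
Gradient magnitude |∇z| = √(a² + b²) = √(0.50303 + 0.01125) = 0.71713.
True dip = arctan(0.71713) = 35.65°, dipping toward E (azimuth ≈ 099°).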